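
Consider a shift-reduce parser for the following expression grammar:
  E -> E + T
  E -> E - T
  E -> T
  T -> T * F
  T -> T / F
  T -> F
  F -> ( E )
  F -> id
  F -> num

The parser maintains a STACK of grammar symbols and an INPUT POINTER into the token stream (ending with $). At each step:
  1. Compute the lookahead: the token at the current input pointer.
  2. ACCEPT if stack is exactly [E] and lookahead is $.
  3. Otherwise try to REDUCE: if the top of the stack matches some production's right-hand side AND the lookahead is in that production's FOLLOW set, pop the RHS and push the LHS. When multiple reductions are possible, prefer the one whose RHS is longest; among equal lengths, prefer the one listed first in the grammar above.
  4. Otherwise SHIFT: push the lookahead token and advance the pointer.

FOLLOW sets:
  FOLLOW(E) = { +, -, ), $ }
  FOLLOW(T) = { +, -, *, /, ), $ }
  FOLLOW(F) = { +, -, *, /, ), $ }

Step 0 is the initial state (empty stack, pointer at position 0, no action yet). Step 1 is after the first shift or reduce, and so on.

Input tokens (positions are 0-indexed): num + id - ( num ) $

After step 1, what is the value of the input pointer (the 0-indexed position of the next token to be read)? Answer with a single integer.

Answer: 1

Derivation:
Step 1: shift num. Stack=[num] ptr=1 lookahead=+ remaining=[+ id - ( num ) $]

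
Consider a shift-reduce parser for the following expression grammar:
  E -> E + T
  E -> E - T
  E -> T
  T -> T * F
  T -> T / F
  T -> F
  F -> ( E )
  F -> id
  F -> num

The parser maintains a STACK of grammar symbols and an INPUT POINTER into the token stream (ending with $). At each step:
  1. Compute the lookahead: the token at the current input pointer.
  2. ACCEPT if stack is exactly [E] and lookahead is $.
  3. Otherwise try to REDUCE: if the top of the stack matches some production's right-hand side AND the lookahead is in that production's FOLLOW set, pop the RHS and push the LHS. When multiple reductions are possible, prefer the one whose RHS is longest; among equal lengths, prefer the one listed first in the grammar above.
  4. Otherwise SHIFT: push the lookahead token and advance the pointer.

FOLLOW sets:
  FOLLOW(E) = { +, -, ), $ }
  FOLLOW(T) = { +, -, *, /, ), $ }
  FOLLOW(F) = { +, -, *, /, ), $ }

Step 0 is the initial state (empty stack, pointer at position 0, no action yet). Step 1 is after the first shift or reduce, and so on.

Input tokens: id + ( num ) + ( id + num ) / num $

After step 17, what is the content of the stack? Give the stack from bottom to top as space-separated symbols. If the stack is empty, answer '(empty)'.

Step 1: shift id. Stack=[id] ptr=1 lookahead=+ remaining=[+ ( num ) + ( id + num ) / num $]
Step 2: reduce F->id. Stack=[F] ptr=1 lookahead=+ remaining=[+ ( num ) + ( id + num ) / num $]
Step 3: reduce T->F. Stack=[T] ptr=1 lookahead=+ remaining=[+ ( num ) + ( id + num ) / num $]
Step 4: reduce E->T. Stack=[E] ptr=1 lookahead=+ remaining=[+ ( num ) + ( id + num ) / num $]
Step 5: shift +. Stack=[E +] ptr=2 lookahead=( remaining=[( num ) + ( id + num ) / num $]
Step 6: shift (. Stack=[E + (] ptr=3 lookahead=num remaining=[num ) + ( id + num ) / num $]
Step 7: shift num. Stack=[E + ( num] ptr=4 lookahead=) remaining=[) + ( id + num ) / num $]
Step 8: reduce F->num. Stack=[E + ( F] ptr=4 lookahead=) remaining=[) + ( id + num ) / num $]
Step 9: reduce T->F. Stack=[E + ( T] ptr=4 lookahead=) remaining=[) + ( id + num ) / num $]
Step 10: reduce E->T. Stack=[E + ( E] ptr=4 lookahead=) remaining=[) + ( id + num ) / num $]
Step 11: shift ). Stack=[E + ( E )] ptr=5 lookahead=+ remaining=[+ ( id + num ) / num $]
Step 12: reduce F->( E ). Stack=[E + F] ptr=5 lookahead=+ remaining=[+ ( id + num ) / num $]
Step 13: reduce T->F. Stack=[E + T] ptr=5 lookahead=+ remaining=[+ ( id + num ) / num $]
Step 14: reduce E->E + T. Stack=[E] ptr=5 lookahead=+ remaining=[+ ( id + num ) / num $]
Step 15: shift +. Stack=[E +] ptr=6 lookahead=( remaining=[( id + num ) / num $]
Step 16: shift (. Stack=[E + (] ptr=7 lookahead=id remaining=[id + num ) / num $]
Step 17: shift id. Stack=[E + ( id] ptr=8 lookahead=+ remaining=[+ num ) / num $]

Answer: E + ( id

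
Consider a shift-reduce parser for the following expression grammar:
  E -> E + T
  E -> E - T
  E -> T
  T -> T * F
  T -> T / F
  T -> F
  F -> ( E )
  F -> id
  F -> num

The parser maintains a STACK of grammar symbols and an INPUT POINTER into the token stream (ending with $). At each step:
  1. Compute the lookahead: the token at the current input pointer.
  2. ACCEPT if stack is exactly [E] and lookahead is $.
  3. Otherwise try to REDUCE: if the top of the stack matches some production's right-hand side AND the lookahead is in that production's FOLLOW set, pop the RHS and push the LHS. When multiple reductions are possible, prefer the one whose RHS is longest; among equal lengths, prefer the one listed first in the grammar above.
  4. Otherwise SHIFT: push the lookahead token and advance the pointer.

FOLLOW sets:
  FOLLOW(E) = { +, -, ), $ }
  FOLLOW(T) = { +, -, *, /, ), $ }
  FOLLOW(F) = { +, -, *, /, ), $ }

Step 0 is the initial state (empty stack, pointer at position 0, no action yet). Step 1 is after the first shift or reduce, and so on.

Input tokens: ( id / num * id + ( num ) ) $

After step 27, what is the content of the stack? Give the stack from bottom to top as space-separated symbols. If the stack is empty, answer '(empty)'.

Answer: E

Derivation:
Step 1: shift (. Stack=[(] ptr=1 lookahead=id remaining=[id / num * id + ( num ) ) $]
Step 2: shift id. Stack=[( id] ptr=2 lookahead=/ remaining=[/ num * id + ( num ) ) $]
Step 3: reduce F->id. Stack=[( F] ptr=2 lookahead=/ remaining=[/ num * id + ( num ) ) $]
Step 4: reduce T->F. Stack=[( T] ptr=2 lookahead=/ remaining=[/ num * id + ( num ) ) $]
Step 5: shift /. Stack=[( T /] ptr=3 lookahead=num remaining=[num * id + ( num ) ) $]
Step 6: shift num. Stack=[( T / num] ptr=4 lookahead=* remaining=[* id + ( num ) ) $]
Step 7: reduce F->num. Stack=[( T / F] ptr=4 lookahead=* remaining=[* id + ( num ) ) $]
Step 8: reduce T->T / F. Stack=[( T] ptr=4 lookahead=* remaining=[* id + ( num ) ) $]
Step 9: shift *. Stack=[( T *] ptr=5 lookahead=id remaining=[id + ( num ) ) $]
Step 10: shift id. Stack=[( T * id] ptr=6 lookahead=+ remaining=[+ ( num ) ) $]
Step 11: reduce F->id. Stack=[( T * F] ptr=6 lookahead=+ remaining=[+ ( num ) ) $]
Step 12: reduce T->T * F. Stack=[( T] ptr=6 lookahead=+ remaining=[+ ( num ) ) $]
Step 13: reduce E->T. Stack=[( E] ptr=6 lookahead=+ remaining=[+ ( num ) ) $]
Step 14: shift +. Stack=[( E +] ptr=7 lookahead=( remaining=[( num ) ) $]
Step 15: shift (. Stack=[( E + (] ptr=8 lookahead=num remaining=[num ) ) $]
Step 16: shift num. Stack=[( E + ( num] ptr=9 lookahead=) remaining=[) ) $]
Step 17: reduce F->num. Stack=[( E + ( F] ptr=9 lookahead=) remaining=[) ) $]
Step 18: reduce T->F. Stack=[( E + ( T] ptr=9 lookahead=) remaining=[) ) $]
Step 19: reduce E->T. Stack=[( E + ( E] ptr=9 lookahead=) remaining=[) ) $]
Step 20: shift ). Stack=[( E + ( E )] ptr=10 lookahead=) remaining=[) $]
Step 21: reduce F->( E ). Stack=[( E + F] ptr=10 lookahead=) remaining=[) $]
Step 22: reduce T->F. Stack=[( E + T] ptr=10 lookahead=) remaining=[) $]
Step 23: reduce E->E + T. Stack=[( E] ptr=10 lookahead=) remaining=[) $]
Step 24: shift ). Stack=[( E )] ptr=11 lookahead=$ remaining=[$]
Step 25: reduce F->( E ). Stack=[F] ptr=11 lookahead=$ remaining=[$]
Step 26: reduce T->F. Stack=[T] ptr=11 lookahead=$ remaining=[$]
Step 27: reduce E->T. Stack=[E] ptr=11 lookahead=$ remaining=[$]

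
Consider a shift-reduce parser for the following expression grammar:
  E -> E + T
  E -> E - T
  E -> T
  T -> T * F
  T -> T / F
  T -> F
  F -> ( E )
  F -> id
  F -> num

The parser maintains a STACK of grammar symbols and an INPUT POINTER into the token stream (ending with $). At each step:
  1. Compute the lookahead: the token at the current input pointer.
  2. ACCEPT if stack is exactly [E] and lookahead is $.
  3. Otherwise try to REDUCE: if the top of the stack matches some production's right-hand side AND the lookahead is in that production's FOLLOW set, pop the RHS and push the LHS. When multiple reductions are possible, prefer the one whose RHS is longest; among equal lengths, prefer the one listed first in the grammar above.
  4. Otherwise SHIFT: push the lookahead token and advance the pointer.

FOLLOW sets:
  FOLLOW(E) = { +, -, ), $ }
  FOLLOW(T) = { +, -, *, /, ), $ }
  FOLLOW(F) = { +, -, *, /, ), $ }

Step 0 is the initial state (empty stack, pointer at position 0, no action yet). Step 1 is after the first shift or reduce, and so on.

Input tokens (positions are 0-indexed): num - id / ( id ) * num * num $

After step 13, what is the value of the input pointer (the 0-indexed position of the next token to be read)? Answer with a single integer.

Step 1: shift num. Stack=[num] ptr=1 lookahead=- remaining=[- id / ( id ) * num * num $]
Step 2: reduce F->num. Stack=[F] ptr=1 lookahead=- remaining=[- id / ( id ) * num * num $]
Step 3: reduce T->F. Stack=[T] ptr=1 lookahead=- remaining=[- id / ( id ) * num * num $]
Step 4: reduce E->T. Stack=[E] ptr=1 lookahead=- remaining=[- id / ( id ) * num * num $]
Step 5: shift -. Stack=[E -] ptr=2 lookahead=id remaining=[id / ( id ) * num * num $]
Step 6: shift id. Stack=[E - id] ptr=3 lookahead=/ remaining=[/ ( id ) * num * num $]
Step 7: reduce F->id. Stack=[E - F] ptr=3 lookahead=/ remaining=[/ ( id ) * num * num $]
Step 8: reduce T->F. Stack=[E - T] ptr=3 lookahead=/ remaining=[/ ( id ) * num * num $]
Step 9: shift /. Stack=[E - T /] ptr=4 lookahead=( remaining=[( id ) * num * num $]
Step 10: shift (. Stack=[E - T / (] ptr=5 lookahead=id remaining=[id ) * num * num $]
Step 11: shift id. Stack=[E - T / ( id] ptr=6 lookahead=) remaining=[) * num * num $]
Step 12: reduce F->id. Stack=[E - T / ( F] ptr=6 lookahead=) remaining=[) * num * num $]
Step 13: reduce T->F. Stack=[E - T / ( T] ptr=6 lookahead=) remaining=[) * num * num $]

Answer: 6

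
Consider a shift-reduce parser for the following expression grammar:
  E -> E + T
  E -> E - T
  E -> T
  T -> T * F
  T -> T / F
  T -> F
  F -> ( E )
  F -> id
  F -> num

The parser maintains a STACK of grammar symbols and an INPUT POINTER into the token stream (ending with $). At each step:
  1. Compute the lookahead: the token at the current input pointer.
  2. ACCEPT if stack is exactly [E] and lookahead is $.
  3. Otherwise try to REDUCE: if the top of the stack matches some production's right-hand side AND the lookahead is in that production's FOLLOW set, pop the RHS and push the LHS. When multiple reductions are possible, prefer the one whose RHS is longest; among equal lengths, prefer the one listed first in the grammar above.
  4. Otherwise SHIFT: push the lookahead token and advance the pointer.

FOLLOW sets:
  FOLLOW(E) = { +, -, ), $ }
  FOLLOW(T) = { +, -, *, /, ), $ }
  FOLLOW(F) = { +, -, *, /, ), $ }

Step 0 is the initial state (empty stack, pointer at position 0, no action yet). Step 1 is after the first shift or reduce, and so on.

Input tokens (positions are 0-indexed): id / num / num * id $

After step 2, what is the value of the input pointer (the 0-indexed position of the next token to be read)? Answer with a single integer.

Step 1: shift id. Stack=[id] ptr=1 lookahead=/ remaining=[/ num / num * id $]
Step 2: reduce F->id. Stack=[F] ptr=1 lookahead=/ remaining=[/ num / num * id $]

Answer: 1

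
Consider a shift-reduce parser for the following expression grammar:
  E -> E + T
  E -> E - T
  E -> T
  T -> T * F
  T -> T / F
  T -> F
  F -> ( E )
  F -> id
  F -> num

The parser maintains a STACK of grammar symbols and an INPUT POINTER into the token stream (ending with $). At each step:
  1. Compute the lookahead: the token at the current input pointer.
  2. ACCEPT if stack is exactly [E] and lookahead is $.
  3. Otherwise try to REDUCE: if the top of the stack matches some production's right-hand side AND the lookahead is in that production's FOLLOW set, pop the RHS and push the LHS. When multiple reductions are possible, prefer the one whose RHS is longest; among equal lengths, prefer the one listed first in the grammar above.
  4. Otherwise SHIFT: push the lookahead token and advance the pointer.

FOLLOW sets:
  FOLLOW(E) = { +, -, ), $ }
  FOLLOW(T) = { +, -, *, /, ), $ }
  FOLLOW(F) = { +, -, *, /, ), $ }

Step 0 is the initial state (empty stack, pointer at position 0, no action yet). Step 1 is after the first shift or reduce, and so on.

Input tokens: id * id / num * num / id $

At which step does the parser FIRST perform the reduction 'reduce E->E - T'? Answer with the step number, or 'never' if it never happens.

Step 1: shift id. Stack=[id] ptr=1 lookahead=* remaining=[* id / num * num / id $]
Step 2: reduce F->id. Stack=[F] ptr=1 lookahead=* remaining=[* id / num * num / id $]
Step 3: reduce T->F. Stack=[T] ptr=1 lookahead=* remaining=[* id / num * num / id $]
Step 4: shift *. Stack=[T *] ptr=2 lookahead=id remaining=[id / num * num / id $]
Step 5: shift id. Stack=[T * id] ptr=3 lookahead=/ remaining=[/ num * num / id $]
Step 6: reduce F->id. Stack=[T * F] ptr=3 lookahead=/ remaining=[/ num * num / id $]
Step 7: reduce T->T * F. Stack=[T] ptr=3 lookahead=/ remaining=[/ num * num / id $]
Step 8: shift /. Stack=[T /] ptr=4 lookahead=num remaining=[num * num / id $]
Step 9: shift num. Stack=[T / num] ptr=5 lookahead=* remaining=[* num / id $]
Step 10: reduce F->num. Stack=[T / F] ptr=5 lookahead=* remaining=[* num / id $]
Step 11: reduce T->T / F. Stack=[T] ptr=5 lookahead=* remaining=[* num / id $]
Step 12: shift *. Stack=[T *] ptr=6 lookahead=num remaining=[num / id $]
Step 13: shift num. Stack=[T * num] ptr=7 lookahead=/ remaining=[/ id $]
Step 14: reduce F->num. Stack=[T * F] ptr=7 lookahead=/ remaining=[/ id $]
Step 15: reduce T->T * F. Stack=[T] ptr=7 lookahead=/ remaining=[/ id $]
Step 16: shift /. Stack=[T /] ptr=8 lookahead=id remaining=[id $]
Step 17: shift id. Stack=[T / id] ptr=9 lookahead=$ remaining=[$]
Step 18: reduce F->id. Stack=[T / F] ptr=9 lookahead=$ remaining=[$]
Step 19: reduce T->T / F. Stack=[T] ptr=9 lookahead=$ remaining=[$]
Step 20: reduce E->T. Stack=[E] ptr=9 lookahead=$ remaining=[$]
Step 21: accept. Stack=[E] ptr=9 lookahead=$ remaining=[$]

Answer: never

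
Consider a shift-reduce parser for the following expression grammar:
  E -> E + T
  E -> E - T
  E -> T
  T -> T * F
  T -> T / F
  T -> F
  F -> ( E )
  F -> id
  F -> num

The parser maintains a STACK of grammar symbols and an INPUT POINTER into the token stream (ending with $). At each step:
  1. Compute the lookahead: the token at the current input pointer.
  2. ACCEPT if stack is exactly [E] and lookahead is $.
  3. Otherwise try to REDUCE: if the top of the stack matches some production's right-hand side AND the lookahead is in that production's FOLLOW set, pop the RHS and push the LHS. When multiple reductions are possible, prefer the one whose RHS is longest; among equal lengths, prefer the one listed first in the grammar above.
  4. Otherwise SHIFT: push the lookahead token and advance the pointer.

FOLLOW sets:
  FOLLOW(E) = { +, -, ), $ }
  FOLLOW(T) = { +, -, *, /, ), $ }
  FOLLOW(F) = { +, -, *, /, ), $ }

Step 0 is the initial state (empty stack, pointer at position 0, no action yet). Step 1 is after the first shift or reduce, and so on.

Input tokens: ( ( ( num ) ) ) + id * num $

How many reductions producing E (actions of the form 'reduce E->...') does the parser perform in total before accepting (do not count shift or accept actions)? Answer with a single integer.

Step 1: shift (. Stack=[(] ptr=1 lookahead=( remaining=[( ( num ) ) ) + id * num $]
Step 2: shift (. Stack=[( (] ptr=2 lookahead=( remaining=[( num ) ) ) + id * num $]
Step 3: shift (. Stack=[( ( (] ptr=3 lookahead=num remaining=[num ) ) ) + id * num $]
Step 4: shift num. Stack=[( ( ( num] ptr=4 lookahead=) remaining=[) ) ) + id * num $]
Step 5: reduce F->num. Stack=[( ( ( F] ptr=4 lookahead=) remaining=[) ) ) + id * num $]
Step 6: reduce T->F. Stack=[( ( ( T] ptr=4 lookahead=) remaining=[) ) ) + id * num $]
Step 7: reduce E->T. Stack=[( ( ( E] ptr=4 lookahead=) remaining=[) ) ) + id * num $]
Step 8: shift ). Stack=[( ( ( E )] ptr=5 lookahead=) remaining=[) ) + id * num $]
Step 9: reduce F->( E ). Stack=[( ( F] ptr=5 lookahead=) remaining=[) ) + id * num $]
Step 10: reduce T->F. Stack=[( ( T] ptr=5 lookahead=) remaining=[) ) + id * num $]
Step 11: reduce E->T. Stack=[( ( E] ptr=5 lookahead=) remaining=[) ) + id * num $]
Step 12: shift ). Stack=[( ( E )] ptr=6 lookahead=) remaining=[) + id * num $]
Step 13: reduce F->( E ). Stack=[( F] ptr=6 lookahead=) remaining=[) + id * num $]
Step 14: reduce T->F. Stack=[( T] ptr=6 lookahead=) remaining=[) + id * num $]
Step 15: reduce E->T. Stack=[( E] ptr=6 lookahead=) remaining=[) + id * num $]
Step 16: shift ). Stack=[( E )] ptr=7 lookahead=+ remaining=[+ id * num $]
Step 17: reduce F->( E ). Stack=[F] ptr=7 lookahead=+ remaining=[+ id * num $]
Step 18: reduce T->F. Stack=[T] ptr=7 lookahead=+ remaining=[+ id * num $]
Step 19: reduce E->T. Stack=[E] ptr=7 lookahead=+ remaining=[+ id * num $]
Step 20: shift +. Stack=[E +] ptr=8 lookahead=id remaining=[id * num $]
Step 21: shift id. Stack=[E + id] ptr=9 lookahead=* remaining=[* num $]
Step 22: reduce F->id. Stack=[E + F] ptr=9 lookahead=* remaining=[* num $]
Step 23: reduce T->F. Stack=[E + T] ptr=9 lookahead=* remaining=[* num $]
Step 24: shift *. Stack=[E + T *] ptr=10 lookahead=num remaining=[num $]
Step 25: shift num. Stack=[E + T * num] ptr=11 lookahead=$ remaining=[$]
Step 26: reduce F->num. Stack=[E + T * F] ptr=11 lookahead=$ remaining=[$]
Step 27: reduce T->T * F. Stack=[E + T] ptr=11 lookahead=$ remaining=[$]
Step 28: reduce E->E + T. Stack=[E] ptr=11 lookahead=$ remaining=[$]
Step 29: accept. Stack=[E] ptr=11 lookahead=$ remaining=[$]

Answer: 5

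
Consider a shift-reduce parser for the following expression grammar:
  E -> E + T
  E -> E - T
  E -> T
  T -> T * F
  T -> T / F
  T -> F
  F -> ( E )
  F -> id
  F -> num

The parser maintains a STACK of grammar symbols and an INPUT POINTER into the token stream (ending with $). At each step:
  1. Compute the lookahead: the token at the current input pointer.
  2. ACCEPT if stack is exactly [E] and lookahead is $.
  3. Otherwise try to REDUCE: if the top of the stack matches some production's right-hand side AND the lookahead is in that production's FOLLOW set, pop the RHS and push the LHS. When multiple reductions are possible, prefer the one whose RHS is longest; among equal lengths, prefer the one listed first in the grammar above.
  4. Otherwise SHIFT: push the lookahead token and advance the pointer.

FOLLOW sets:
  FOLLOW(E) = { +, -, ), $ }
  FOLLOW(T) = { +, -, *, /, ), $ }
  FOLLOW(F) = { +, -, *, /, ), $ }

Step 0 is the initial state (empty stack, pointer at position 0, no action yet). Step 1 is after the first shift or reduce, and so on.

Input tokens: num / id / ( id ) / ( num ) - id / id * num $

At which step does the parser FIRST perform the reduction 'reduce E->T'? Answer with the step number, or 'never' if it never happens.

Answer: 13

Derivation:
Step 1: shift num. Stack=[num] ptr=1 lookahead=/ remaining=[/ id / ( id ) / ( num ) - id / id * num $]
Step 2: reduce F->num. Stack=[F] ptr=1 lookahead=/ remaining=[/ id / ( id ) / ( num ) - id / id * num $]
Step 3: reduce T->F. Stack=[T] ptr=1 lookahead=/ remaining=[/ id / ( id ) / ( num ) - id / id * num $]
Step 4: shift /. Stack=[T /] ptr=2 lookahead=id remaining=[id / ( id ) / ( num ) - id / id * num $]
Step 5: shift id. Stack=[T / id] ptr=3 lookahead=/ remaining=[/ ( id ) / ( num ) - id / id * num $]
Step 6: reduce F->id. Stack=[T / F] ptr=3 lookahead=/ remaining=[/ ( id ) / ( num ) - id / id * num $]
Step 7: reduce T->T / F. Stack=[T] ptr=3 lookahead=/ remaining=[/ ( id ) / ( num ) - id / id * num $]
Step 8: shift /. Stack=[T /] ptr=4 lookahead=( remaining=[( id ) / ( num ) - id / id * num $]
Step 9: shift (. Stack=[T / (] ptr=5 lookahead=id remaining=[id ) / ( num ) - id / id * num $]
Step 10: shift id. Stack=[T / ( id] ptr=6 lookahead=) remaining=[) / ( num ) - id / id * num $]
Step 11: reduce F->id. Stack=[T / ( F] ptr=6 lookahead=) remaining=[) / ( num ) - id / id * num $]
Step 12: reduce T->F. Stack=[T / ( T] ptr=6 lookahead=) remaining=[) / ( num ) - id / id * num $]
Step 13: reduce E->T. Stack=[T / ( E] ptr=6 lookahead=) remaining=[) / ( num ) - id / id * num $]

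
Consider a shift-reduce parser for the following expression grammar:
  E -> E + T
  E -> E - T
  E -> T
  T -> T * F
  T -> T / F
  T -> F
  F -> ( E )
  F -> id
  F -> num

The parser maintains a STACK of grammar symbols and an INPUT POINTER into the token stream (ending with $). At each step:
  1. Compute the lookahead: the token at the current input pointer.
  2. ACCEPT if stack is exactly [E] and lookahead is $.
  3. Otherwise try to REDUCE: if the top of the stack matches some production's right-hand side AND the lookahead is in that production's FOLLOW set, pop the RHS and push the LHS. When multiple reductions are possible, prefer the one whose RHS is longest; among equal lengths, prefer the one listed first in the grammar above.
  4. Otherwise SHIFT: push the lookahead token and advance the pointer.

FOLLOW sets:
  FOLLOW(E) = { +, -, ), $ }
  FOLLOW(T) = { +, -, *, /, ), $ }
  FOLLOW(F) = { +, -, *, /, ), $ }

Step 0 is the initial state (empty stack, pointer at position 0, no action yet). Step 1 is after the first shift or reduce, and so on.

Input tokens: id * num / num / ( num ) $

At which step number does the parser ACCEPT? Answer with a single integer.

Step 1: shift id. Stack=[id] ptr=1 lookahead=* remaining=[* num / num / ( num ) $]
Step 2: reduce F->id. Stack=[F] ptr=1 lookahead=* remaining=[* num / num / ( num ) $]
Step 3: reduce T->F. Stack=[T] ptr=1 lookahead=* remaining=[* num / num / ( num ) $]
Step 4: shift *. Stack=[T *] ptr=2 lookahead=num remaining=[num / num / ( num ) $]
Step 5: shift num. Stack=[T * num] ptr=3 lookahead=/ remaining=[/ num / ( num ) $]
Step 6: reduce F->num. Stack=[T * F] ptr=3 lookahead=/ remaining=[/ num / ( num ) $]
Step 7: reduce T->T * F. Stack=[T] ptr=3 lookahead=/ remaining=[/ num / ( num ) $]
Step 8: shift /. Stack=[T /] ptr=4 lookahead=num remaining=[num / ( num ) $]
Step 9: shift num. Stack=[T / num] ptr=5 lookahead=/ remaining=[/ ( num ) $]
Step 10: reduce F->num. Stack=[T / F] ptr=5 lookahead=/ remaining=[/ ( num ) $]
Step 11: reduce T->T / F. Stack=[T] ptr=5 lookahead=/ remaining=[/ ( num ) $]
Step 12: shift /. Stack=[T /] ptr=6 lookahead=( remaining=[( num ) $]
Step 13: shift (. Stack=[T / (] ptr=7 lookahead=num remaining=[num ) $]
Step 14: shift num. Stack=[T / ( num] ptr=8 lookahead=) remaining=[) $]
Step 15: reduce F->num. Stack=[T / ( F] ptr=8 lookahead=) remaining=[) $]
Step 16: reduce T->F. Stack=[T / ( T] ptr=8 lookahead=) remaining=[) $]
Step 17: reduce E->T. Stack=[T / ( E] ptr=8 lookahead=) remaining=[) $]
Step 18: shift ). Stack=[T / ( E )] ptr=9 lookahead=$ remaining=[$]
Step 19: reduce F->( E ). Stack=[T / F] ptr=9 lookahead=$ remaining=[$]
Step 20: reduce T->T / F. Stack=[T] ptr=9 lookahead=$ remaining=[$]
Step 21: reduce E->T. Stack=[E] ptr=9 lookahead=$ remaining=[$]
Step 22: accept. Stack=[E] ptr=9 lookahead=$ remaining=[$]

Answer: 22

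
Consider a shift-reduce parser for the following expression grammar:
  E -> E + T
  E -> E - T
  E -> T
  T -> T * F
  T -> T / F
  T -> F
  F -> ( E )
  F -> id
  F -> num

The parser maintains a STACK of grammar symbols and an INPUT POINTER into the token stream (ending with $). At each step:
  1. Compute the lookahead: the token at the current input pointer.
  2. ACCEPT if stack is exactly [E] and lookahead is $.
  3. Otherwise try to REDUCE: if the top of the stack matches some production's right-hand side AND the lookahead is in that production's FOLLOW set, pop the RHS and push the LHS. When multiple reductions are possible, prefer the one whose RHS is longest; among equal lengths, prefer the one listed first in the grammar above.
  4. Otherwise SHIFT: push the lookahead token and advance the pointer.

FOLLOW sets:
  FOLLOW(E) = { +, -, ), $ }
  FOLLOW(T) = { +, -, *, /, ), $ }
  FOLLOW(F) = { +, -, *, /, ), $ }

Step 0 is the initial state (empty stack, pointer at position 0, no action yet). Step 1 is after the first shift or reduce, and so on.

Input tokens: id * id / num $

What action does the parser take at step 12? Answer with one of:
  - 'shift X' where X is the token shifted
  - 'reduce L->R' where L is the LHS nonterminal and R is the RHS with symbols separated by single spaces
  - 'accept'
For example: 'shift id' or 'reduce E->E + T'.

Step 1: shift id. Stack=[id] ptr=1 lookahead=* remaining=[* id / num $]
Step 2: reduce F->id. Stack=[F] ptr=1 lookahead=* remaining=[* id / num $]
Step 3: reduce T->F. Stack=[T] ptr=1 lookahead=* remaining=[* id / num $]
Step 4: shift *. Stack=[T *] ptr=2 lookahead=id remaining=[id / num $]
Step 5: shift id. Stack=[T * id] ptr=3 lookahead=/ remaining=[/ num $]
Step 6: reduce F->id. Stack=[T * F] ptr=3 lookahead=/ remaining=[/ num $]
Step 7: reduce T->T * F. Stack=[T] ptr=3 lookahead=/ remaining=[/ num $]
Step 8: shift /. Stack=[T /] ptr=4 lookahead=num remaining=[num $]
Step 9: shift num. Stack=[T / num] ptr=5 lookahead=$ remaining=[$]
Step 10: reduce F->num. Stack=[T / F] ptr=5 lookahead=$ remaining=[$]
Step 11: reduce T->T / F. Stack=[T] ptr=5 lookahead=$ remaining=[$]
Step 12: reduce E->T. Stack=[E] ptr=5 lookahead=$ remaining=[$]

Answer: reduce E->T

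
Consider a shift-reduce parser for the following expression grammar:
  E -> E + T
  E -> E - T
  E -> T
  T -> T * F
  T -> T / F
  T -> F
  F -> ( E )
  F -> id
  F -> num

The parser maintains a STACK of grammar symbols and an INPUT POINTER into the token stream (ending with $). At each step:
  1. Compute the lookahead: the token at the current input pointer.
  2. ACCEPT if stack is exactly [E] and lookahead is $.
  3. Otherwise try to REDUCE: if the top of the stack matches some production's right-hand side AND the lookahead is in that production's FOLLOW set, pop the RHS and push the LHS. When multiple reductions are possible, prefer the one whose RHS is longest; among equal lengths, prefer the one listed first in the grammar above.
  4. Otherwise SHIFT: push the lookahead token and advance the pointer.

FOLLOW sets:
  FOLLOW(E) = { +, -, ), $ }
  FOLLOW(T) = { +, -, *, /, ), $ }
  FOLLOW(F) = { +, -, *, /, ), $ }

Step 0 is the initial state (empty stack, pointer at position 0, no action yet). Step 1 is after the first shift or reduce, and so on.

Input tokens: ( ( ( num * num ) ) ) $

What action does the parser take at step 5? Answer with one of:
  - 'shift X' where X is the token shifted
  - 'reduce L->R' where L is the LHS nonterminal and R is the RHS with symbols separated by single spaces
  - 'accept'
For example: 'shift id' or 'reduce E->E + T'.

Step 1: shift (. Stack=[(] ptr=1 lookahead=( remaining=[( ( num * num ) ) ) $]
Step 2: shift (. Stack=[( (] ptr=2 lookahead=( remaining=[( num * num ) ) ) $]
Step 3: shift (. Stack=[( ( (] ptr=3 lookahead=num remaining=[num * num ) ) ) $]
Step 4: shift num. Stack=[( ( ( num] ptr=4 lookahead=* remaining=[* num ) ) ) $]
Step 5: reduce F->num. Stack=[( ( ( F] ptr=4 lookahead=* remaining=[* num ) ) ) $]

Answer: reduce F->num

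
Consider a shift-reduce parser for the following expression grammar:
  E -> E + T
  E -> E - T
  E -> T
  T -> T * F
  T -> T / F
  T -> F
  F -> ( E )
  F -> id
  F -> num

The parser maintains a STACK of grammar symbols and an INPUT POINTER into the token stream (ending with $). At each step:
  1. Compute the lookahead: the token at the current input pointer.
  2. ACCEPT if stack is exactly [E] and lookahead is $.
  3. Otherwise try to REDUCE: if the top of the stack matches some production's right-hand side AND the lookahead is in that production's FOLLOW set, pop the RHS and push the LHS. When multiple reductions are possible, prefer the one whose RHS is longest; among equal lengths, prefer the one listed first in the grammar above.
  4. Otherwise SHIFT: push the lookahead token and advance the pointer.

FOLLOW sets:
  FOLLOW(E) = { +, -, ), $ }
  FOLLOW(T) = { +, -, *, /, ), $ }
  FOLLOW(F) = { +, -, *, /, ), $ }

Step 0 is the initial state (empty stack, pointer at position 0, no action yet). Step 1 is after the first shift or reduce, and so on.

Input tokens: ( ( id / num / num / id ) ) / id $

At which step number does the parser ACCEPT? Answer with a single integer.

Step 1: shift (. Stack=[(] ptr=1 lookahead=( remaining=[( id / num / num / id ) ) / id $]
Step 2: shift (. Stack=[( (] ptr=2 lookahead=id remaining=[id / num / num / id ) ) / id $]
Step 3: shift id. Stack=[( ( id] ptr=3 lookahead=/ remaining=[/ num / num / id ) ) / id $]
Step 4: reduce F->id. Stack=[( ( F] ptr=3 lookahead=/ remaining=[/ num / num / id ) ) / id $]
Step 5: reduce T->F. Stack=[( ( T] ptr=3 lookahead=/ remaining=[/ num / num / id ) ) / id $]
Step 6: shift /. Stack=[( ( T /] ptr=4 lookahead=num remaining=[num / num / id ) ) / id $]
Step 7: shift num. Stack=[( ( T / num] ptr=5 lookahead=/ remaining=[/ num / id ) ) / id $]
Step 8: reduce F->num. Stack=[( ( T / F] ptr=5 lookahead=/ remaining=[/ num / id ) ) / id $]
Step 9: reduce T->T / F. Stack=[( ( T] ptr=5 lookahead=/ remaining=[/ num / id ) ) / id $]
Step 10: shift /. Stack=[( ( T /] ptr=6 lookahead=num remaining=[num / id ) ) / id $]
Step 11: shift num. Stack=[( ( T / num] ptr=7 lookahead=/ remaining=[/ id ) ) / id $]
Step 12: reduce F->num. Stack=[( ( T / F] ptr=7 lookahead=/ remaining=[/ id ) ) / id $]
Step 13: reduce T->T / F. Stack=[( ( T] ptr=7 lookahead=/ remaining=[/ id ) ) / id $]
Step 14: shift /. Stack=[( ( T /] ptr=8 lookahead=id remaining=[id ) ) / id $]
Step 15: shift id. Stack=[( ( T / id] ptr=9 lookahead=) remaining=[) ) / id $]
Step 16: reduce F->id. Stack=[( ( T / F] ptr=9 lookahead=) remaining=[) ) / id $]
Step 17: reduce T->T / F. Stack=[( ( T] ptr=9 lookahead=) remaining=[) ) / id $]
Step 18: reduce E->T. Stack=[( ( E] ptr=9 lookahead=) remaining=[) ) / id $]
Step 19: shift ). Stack=[( ( E )] ptr=10 lookahead=) remaining=[) / id $]
Step 20: reduce F->( E ). Stack=[( F] ptr=10 lookahead=) remaining=[) / id $]
Step 21: reduce T->F. Stack=[( T] ptr=10 lookahead=) remaining=[) / id $]
Step 22: reduce E->T. Stack=[( E] ptr=10 lookahead=) remaining=[) / id $]
Step 23: shift ). Stack=[( E )] ptr=11 lookahead=/ remaining=[/ id $]
Step 24: reduce F->( E ). Stack=[F] ptr=11 lookahead=/ remaining=[/ id $]
Step 25: reduce T->F. Stack=[T] ptr=11 lookahead=/ remaining=[/ id $]
Step 26: shift /. Stack=[T /] ptr=12 lookahead=id remaining=[id $]
Step 27: shift id. Stack=[T / id] ptr=13 lookahead=$ remaining=[$]
Step 28: reduce F->id. Stack=[T / F] ptr=13 lookahead=$ remaining=[$]
Step 29: reduce T->T / F. Stack=[T] ptr=13 lookahead=$ remaining=[$]
Step 30: reduce E->T. Stack=[E] ptr=13 lookahead=$ remaining=[$]
Step 31: accept. Stack=[E] ptr=13 lookahead=$ remaining=[$]

Answer: 31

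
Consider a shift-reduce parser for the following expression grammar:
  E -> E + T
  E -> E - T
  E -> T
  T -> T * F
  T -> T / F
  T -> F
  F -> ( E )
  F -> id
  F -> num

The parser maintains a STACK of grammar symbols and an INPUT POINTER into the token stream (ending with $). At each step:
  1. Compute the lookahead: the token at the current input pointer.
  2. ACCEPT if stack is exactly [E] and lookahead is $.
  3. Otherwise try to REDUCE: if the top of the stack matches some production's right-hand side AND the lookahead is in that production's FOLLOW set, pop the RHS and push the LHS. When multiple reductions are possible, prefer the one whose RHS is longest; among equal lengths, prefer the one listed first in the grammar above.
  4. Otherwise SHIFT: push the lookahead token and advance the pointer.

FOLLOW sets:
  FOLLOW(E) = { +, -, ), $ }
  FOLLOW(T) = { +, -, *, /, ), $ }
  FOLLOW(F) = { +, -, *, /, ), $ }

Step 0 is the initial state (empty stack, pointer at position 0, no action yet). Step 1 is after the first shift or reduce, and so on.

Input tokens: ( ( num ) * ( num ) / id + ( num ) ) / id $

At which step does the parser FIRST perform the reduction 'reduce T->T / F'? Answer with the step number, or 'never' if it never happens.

Answer: 22

Derivation:
Step 1: shift (. Stack=[(] ptr=1 lookahead=( remaining=[( num ) * ( num ) / id + ( num ) ) / id $]
Step 2: shift (. Stack=[( (] ptr=2 lookahead=num remaining=[num ) * ( num ) / id + ( num ) ) / id $]
Step 3: shift num. Stack=[( ( num] ptr=3 lookahead=) remaining=[) * ( num ) / id + ( num ) ) / id $]
Step 4: reduce F->num. Stack=[( ( F] ptr=3 lookahead=) remaining=[) * ( num ) / id + ( num ) ) / id $]
Step 5: reduce T->F. Stack=[( ( T] ptr=3 lookahead=) remaining=[) * ( num ) / id + ( num ) ) / id $]
Step 6: reduce E->T. Stack=[( ( E] ptr=3 lookahead=) remaining=[) * ( num ) / id + ( num ) ) / id $]
Step 7: shift ). Stack=[( ( E )] ptr=4 lookahead=* remaining=[* ( num ) / id + ( num ) ) / id $]
Step 8: reduce F->( E ). Stack=[( F] ptr=4 lookahead=* remaining=[* ( num ) / id + ( num ) ) / id $]
Step 9: reduce T->F. Stack=[( T] ptr=4 lookahead=* remaining=[* ( num ) / id + ( num ) ) / id $]
Step 10: shift *. Stack=[( T *] ptr=5 lookahead=( remaining=[( num ) / id + ( num ) ) / id $]
Step 11: shift (. Stack=[( T * (] ptr=6 lookahead=num remaining=[num ) / id + ( num ) ) / id $]
Step 12: shift num. Stack=[( T * ( num] ptr=7 lookahead=) remaining=[) / id + ( num ) ) / id $]
Step 13: reduce F->num. Stack=[( T * ( F] ptr=7 lookahead=) remaining=[) / id + ( num ) ) / id $]
Step 14: reduce T->F. Stack=[( T * ( T] ptr=7 lookahead=) remaining=[) / id + ( num ) ) / id $]
Step 15: reduce E->T. Stack=[( T * ( E] ptr=7 lookahead=) remaining=[) / id + ( num ) ) / id $]
Step 16: shift ). Stack=[( T * ( E )] ptr=8 lookahead=/ remaining=[/ id + ( num ) ) / id $]
Step 17: reduce F->( E ). Stack=[( T * F] ptr=8 lookahead=/ remaining=[/ id + ( num ) ) / id $]
Step 18: reduce T->T * F. Stack=[( T] ptr=8 lookahead=/ remaining=[/ id + ( num ) ) / id $]
Step 19: shift /. Stack=[( T /] ptr=9 lookahead=id remaining=[id + ( num ) ) / id $]
Step 20: shift id. Stack=[( T / id] ptr=10 lookahead=+ remaining=[+ ( num ) ) / id $]
Step 21: reduce F->id. Stack=[( T / F] ptr=10 lookahead=+ remaining=[+ ( num ) ) / id $]
Step 22: reduce T->T / F. Stack=[( T] ptr=10 lookahead=+ remaining=[+ ( num ) ) / id $]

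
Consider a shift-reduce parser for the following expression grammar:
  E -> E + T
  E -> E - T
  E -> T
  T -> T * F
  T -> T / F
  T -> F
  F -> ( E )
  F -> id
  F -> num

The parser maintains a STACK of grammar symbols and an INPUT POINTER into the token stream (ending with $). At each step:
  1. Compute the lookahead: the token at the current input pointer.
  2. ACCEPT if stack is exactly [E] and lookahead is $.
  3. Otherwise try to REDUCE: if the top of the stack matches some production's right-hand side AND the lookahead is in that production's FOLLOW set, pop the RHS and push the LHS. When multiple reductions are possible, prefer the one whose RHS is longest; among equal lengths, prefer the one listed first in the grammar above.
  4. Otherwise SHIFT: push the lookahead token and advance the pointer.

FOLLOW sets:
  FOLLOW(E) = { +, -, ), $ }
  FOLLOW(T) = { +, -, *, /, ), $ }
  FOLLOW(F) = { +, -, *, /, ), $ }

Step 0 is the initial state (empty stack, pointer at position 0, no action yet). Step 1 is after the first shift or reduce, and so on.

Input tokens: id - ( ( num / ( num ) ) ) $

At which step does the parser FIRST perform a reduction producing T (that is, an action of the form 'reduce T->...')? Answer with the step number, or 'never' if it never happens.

Step 1: shift id. Stack=[id] ptr=1 lookahead=- remaining=[- ( ( num / ( num ) ) ) $]
Step 2: reduce F->id. Stack=[F] ptr=1 lookahead=- remaining=[- ( ( num / ( num ) ) ) $]
Step 3: reduce T->F. Stack=[T] ptr=1 lookahead=- remaining=[- ( ( num / ( num ) ) ) $]

Answer: 3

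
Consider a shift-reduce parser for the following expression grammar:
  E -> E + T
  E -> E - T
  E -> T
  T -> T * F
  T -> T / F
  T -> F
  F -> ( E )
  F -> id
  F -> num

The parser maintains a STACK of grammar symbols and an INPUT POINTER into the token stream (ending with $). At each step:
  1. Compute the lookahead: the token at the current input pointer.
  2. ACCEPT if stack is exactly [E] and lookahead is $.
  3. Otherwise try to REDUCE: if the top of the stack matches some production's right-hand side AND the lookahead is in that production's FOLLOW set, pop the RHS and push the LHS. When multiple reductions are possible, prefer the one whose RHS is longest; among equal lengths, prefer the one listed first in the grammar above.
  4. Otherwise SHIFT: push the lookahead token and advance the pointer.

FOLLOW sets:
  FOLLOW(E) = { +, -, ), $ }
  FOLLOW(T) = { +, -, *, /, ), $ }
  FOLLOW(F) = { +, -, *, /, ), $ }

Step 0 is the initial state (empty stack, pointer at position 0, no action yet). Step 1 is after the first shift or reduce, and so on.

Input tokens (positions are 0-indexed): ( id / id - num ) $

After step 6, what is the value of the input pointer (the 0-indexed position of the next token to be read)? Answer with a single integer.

Step 1: shift (. Stack=[(] ptr=1 lookahead=id remaining=[id / id - num ) $]
Step 2: shift id. Stack=[( id] ptr=2 lookahead=/ remaining=[/ id - num ) $]
Step 3: reduce F->id. Stack=[( F] ptr=2 lookahead=/ remaining=[/ id - num ) $]
Step 4: reduce T->F. Stack=[( T] ptr=2 lookahead=/ remaining=[/ id - num ) $]
Step 5: shift /. Stack=[( T /] ptr=3 lookahead=id remaining=[id - num ) $]
Step 6: shift id. Stack=[( T / id] ptr=4 lookahead=- remaining=[- num ) $]

Answer: 4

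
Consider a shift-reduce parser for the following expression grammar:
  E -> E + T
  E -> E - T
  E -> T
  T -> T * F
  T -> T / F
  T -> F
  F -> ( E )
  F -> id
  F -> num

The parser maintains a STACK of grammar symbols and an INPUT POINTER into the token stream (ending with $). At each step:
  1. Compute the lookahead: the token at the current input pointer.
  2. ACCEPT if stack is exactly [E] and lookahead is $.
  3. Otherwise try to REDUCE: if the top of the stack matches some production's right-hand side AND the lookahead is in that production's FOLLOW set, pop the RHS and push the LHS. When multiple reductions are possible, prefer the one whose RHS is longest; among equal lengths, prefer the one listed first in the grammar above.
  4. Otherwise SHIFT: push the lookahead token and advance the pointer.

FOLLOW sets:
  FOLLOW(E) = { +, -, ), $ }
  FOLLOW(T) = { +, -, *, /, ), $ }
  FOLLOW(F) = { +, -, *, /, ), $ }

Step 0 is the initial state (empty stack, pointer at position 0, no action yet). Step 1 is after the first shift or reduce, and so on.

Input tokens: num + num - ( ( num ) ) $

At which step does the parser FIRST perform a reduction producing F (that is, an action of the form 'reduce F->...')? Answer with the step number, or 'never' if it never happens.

Answer: 2

Derivation:
Step 1: shift num. Stack=[num] ptr=1 lookahead=+ remaining=[+ num - ( ( num ) ) $]
Step 2: reduce F->num. Stack=[F] ptr=1 lookahead=+ remaining=[+ num - ( ( num ) ) $]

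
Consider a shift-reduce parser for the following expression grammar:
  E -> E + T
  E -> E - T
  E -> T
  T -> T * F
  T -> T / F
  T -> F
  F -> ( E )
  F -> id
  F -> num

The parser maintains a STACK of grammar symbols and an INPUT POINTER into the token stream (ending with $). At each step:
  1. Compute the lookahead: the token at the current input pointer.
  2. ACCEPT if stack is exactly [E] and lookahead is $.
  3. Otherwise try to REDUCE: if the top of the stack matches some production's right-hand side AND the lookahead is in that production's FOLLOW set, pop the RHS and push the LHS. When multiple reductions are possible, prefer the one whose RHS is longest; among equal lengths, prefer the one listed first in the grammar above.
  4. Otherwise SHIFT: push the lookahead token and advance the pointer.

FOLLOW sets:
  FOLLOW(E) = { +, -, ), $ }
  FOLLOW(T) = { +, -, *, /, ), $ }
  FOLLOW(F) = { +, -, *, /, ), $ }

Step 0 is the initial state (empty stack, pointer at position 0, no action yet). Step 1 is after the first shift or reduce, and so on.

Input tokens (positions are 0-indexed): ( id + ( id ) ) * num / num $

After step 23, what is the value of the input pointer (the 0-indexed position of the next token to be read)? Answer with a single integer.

Step 1: shift (. Stack=[(] ptr=1 lookahead=id remaining=[id + ( id ) ) * num / num $]
Step 2: shift id. Stack=[( id] ptr=2 lookahead=+ remaining=[+ ( id ) ) * num / num $]
Step 3: reduce F->id. Stack=[( F] ptr=2 lookahead=+ remaining=[+ ( id ) ) * num / num $]
Step 4: reduce T->F. Stack=[( T] ptr=2 lookahead=+ remaining=[+ ( id ) ) * num / num $]
Step 5: reduce E->T. Stack=[( E] ptr=2 lookahead=+ remaining=[+ ( id ) ) * num / num $]
Step 6: shift +. Stack=[( E +] ptr=3 lookahead=( remaining=[( id ) ) * num / num $]
Step 7: shift (. Stack=[( E + (] ptr=4 lookahead=id remaining=[id ) ) * num / num $]
Step 8: shift id. Stack=[( E + ( id] ptr=5 lookahead=) remaining=[) ) * num / num $]
Step 9: reduce F->id. Stack=[( E + ( F] ptr=5 lookahead=) remaining=[) ) * num / num $]
Step 10: reduce T->F. Stack=[( E + ( T] ptr=5 lookahead=) remaining=[) ) * num / num $]
Step 11: reduce E->T. Stack=[( E + ( E] ptr=5 lookahead=) remaining=[) ) * num / num $]
Step 12: shift ). Stack=[( E + ( E )] ptr=6 lookahead=) remaining=[) * num / num $]
Step 13: reduce F->( E ). Stack=[( E + F] ptr=6 lookahead=) remaining=[) * num / num $]
Step 14: reduce T->F. Stack=[( E + T] ptr=6 lookahead=) remaining=[) * num / num $]
Step 15: reduce E->E + T. Stack=[( E] ptr=6 lookahead=) remaining=[) * num / num $]
Step 16: shift ). Stack=[( E )] ptr=7 lookahead=* remaining=[* num / num $]
Step 17: reduce F->( E ). Stack=[F] ptr=7 lookahead=* remaining=[* num / num $]
Step 18: reduce T->F. Stack=[T] ptr=7 lookahead=* remaining=[* num / num $]
Step 19: shift *. Stack=[T *] ptr=8 lookahead=num remaining=[num / num $]
Step 20: shift num. Stack=[T * num] ptr=9 lookahead=/ remaining=[/ num $]
Step 21: reduce F->num. Stack=[T * F] ptr=9 lookahead=/ remaining=[/ num $]
Step 22: reduce T->T * F. Stack=[T] ptr=9 lookahead=/ remaining=[/ num $]
Step 23: shift /. Stack=[T /] ptr=10 lookahead=num remaining=[num $]

Answer: 10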